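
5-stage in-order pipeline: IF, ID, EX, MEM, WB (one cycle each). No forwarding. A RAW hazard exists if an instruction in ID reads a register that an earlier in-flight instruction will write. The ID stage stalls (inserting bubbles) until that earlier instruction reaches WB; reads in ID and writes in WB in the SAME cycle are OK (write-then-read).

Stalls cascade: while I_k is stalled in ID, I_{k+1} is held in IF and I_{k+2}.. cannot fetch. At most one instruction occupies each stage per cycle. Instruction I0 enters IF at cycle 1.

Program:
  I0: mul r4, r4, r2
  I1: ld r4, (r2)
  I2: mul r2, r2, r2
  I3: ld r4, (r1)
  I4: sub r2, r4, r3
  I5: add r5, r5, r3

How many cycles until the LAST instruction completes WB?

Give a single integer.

I0 mul r4 <- r4,r2: IF@1 ID@2 stall=0 (-) EX@3 MEM@4 WB@5
I1 ld r4 <- r2: IF@2 ID@3 stall=0 (-) EX@4 MEM@5 WB@6
I2 mul r2 <- r2,r2: IF@3 ID@4 stall=0 (-) EX@5 MEM@6 WB@7
I3 ld r4 <- r1: IF@4 ID@5 stall=0 (-) EX@6 MEM@7 WB@8
I4 sub r2 <- r4,r3: IF@5 ID@6 stall=2 (RAW on I3.r4 (WB@8)) EX@9 MEM@10 WB@11
I5 add r5 <- r5,r3: IF@6 ID@9 stall=0 (-) EX@10 MEM@11 WB@12

Answer: 12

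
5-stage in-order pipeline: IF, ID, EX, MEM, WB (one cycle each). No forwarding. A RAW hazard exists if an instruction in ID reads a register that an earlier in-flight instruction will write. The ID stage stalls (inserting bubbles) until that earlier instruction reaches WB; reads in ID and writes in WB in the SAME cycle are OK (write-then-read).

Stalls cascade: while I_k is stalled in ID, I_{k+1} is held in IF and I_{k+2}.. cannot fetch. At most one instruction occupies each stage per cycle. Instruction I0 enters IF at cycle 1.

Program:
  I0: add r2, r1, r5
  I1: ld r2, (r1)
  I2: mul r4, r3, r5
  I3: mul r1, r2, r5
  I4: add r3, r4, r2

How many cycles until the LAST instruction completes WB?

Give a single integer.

I0 add r2 <- r1,r5: IF@1 ID@2 stall=0 (-) EX@3 MEM@4 WB@5
I1 ld r2 <- r1: IF@2 ID@3 stall=0 (-) EX@4 MEM@5 WB@6
I2 mul r4 <- r3,r5: IF@3 ID@4 stall=0 (-) EX@5 MEM@6 WB@7
I3 mul r1 <- r2,r5: IF@4 ID@5 stall=1 (RAW on I1.r2 (WB@6)) EX@7 MEM@8 WB@9
I4 add r3 <- r4,r2: IF@5 ID@7 stall=0 (-) EX@8 MEM@9 WB@10

Answer: 10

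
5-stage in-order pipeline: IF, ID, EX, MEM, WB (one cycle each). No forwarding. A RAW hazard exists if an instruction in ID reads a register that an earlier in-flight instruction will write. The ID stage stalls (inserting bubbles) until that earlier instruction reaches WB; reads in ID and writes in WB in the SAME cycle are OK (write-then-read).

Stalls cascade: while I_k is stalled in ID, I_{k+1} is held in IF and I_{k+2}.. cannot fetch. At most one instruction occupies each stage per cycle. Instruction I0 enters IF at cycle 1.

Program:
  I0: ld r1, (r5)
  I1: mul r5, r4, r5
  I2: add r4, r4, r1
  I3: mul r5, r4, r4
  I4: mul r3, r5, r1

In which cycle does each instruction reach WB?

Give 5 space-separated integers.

Answer: 5 6 8 11 14

Derivation:
I0 ld r1 <- r5: IF@1 ID@2 stall=0 (-) EX@3 MEM@4 WB@5
I1 mul r5 <- r4,r5: IF@2 ID@3 stall=0 (-) EX@4 MEM@5 WB@6
I2 add r4 <- r4,r1: IF@3 ID@4 stall=1 (RAW on I0.r1 (WB@5)) EX@6 MEM@7 WB@8
I3 mul r5 <- r4,r4: IF@4 ID@6 stall=2 (RAW on I2.r4 (WB@8)) EX@9 MEM@10 WB@11
I4 mul r3 <- r5,r1: IF@6 ID@9 stall=2 (RAW on I3.r5 (WB@11)) EX@12 MEM@13 WB@14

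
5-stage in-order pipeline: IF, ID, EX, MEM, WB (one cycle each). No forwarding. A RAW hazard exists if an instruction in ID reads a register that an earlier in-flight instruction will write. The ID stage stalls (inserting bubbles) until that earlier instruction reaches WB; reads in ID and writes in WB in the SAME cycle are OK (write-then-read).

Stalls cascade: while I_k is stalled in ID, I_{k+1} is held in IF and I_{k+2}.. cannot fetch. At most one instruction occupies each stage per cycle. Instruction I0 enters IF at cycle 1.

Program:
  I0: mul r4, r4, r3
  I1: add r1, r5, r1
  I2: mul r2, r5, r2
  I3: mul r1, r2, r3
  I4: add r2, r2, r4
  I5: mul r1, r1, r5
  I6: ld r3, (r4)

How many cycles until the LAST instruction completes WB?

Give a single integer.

Answer: 14

Derivation:
I0 mul r4 <- r4,r3: IF@1 ID@2 stall=0 (-) EX@3 MEM@4 WB@5
I1 add r1 <- r5,r1: IF@2 ID@3 stall=0 (-) EX@4 MEM@5 WB@6
I2 mul r2 <- r5,r2: IF@3 ID@4 stall=0 (-) EX@5 MEM@6 WB@7
I3 mul r1 <- r2,r3: IF@4 ID@5 stall=2 (RAW on I2.r2 (WB@7)) EX@8 MEM@9 WB@10
I4 add r2 <- r2,r4: IF@5 ID@8 stall=0 (-) EX@9 MEM@10 WB@11
I5 mul r1 <- r1,r5: IF@8 ID@9 stall=1 (RAW on I3.r1 (WB@10)) EX@11 MEM@12 WB@13
I6 ld r3 <- r4: IF@9 ID@11 stall=0 (-) EX@12 MEM@13 WB@14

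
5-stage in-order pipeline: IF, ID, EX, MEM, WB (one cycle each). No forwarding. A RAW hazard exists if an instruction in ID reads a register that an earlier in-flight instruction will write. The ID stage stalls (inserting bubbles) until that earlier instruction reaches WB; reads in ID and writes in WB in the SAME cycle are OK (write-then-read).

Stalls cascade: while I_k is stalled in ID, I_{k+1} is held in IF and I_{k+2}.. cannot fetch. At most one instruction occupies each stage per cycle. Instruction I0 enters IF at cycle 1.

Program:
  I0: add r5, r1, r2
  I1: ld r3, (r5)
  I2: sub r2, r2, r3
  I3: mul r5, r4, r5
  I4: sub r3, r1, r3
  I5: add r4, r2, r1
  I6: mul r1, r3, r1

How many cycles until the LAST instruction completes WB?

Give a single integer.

I0 add r5 <- r1,r2: IF@1 ID@2 stall=0 (-) EX@3 MEM@4 WB@5
I1 ld r3 <- r5: IF@2 ID@3 stall=2 (RAW on I0.r5 (WB@5)) EX@6 MEM@7 WB@8
I2 sub r2 <- r2,r3: IF@3 ID@6 stall=2 (RAW on I1.r3 (WB@8)) EX@9 MEM@10 WB@11
I3 mul r5 <- r4,r5: IF@6 ID@9 stall=0 (-) EX@10 MEM@11 WB@12
I4 sub r3 <- r1,r3: IF@9 ID@10 stall=0 (-) EX@11 MEM@12 WB@13
I5 add r4 <- r2,r1: IF@10 ID@11 stall=0 (-) EX@12 MEM@13 WB@14
I6 mul r1 <- r3,r1: IF@11 ID@12 stall=1 (RAW on I4.r3 (WB@13)) EX@14 MEM@15 WB@16

Answer: 16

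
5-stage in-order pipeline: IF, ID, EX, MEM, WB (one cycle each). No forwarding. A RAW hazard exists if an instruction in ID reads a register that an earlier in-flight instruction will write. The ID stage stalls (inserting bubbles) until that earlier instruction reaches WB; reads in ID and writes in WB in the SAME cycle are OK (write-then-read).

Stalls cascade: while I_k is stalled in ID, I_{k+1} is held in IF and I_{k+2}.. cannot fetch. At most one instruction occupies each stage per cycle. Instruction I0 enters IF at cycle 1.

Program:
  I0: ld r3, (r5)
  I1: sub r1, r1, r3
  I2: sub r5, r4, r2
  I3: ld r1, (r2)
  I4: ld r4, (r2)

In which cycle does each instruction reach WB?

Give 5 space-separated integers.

Answer: 5 8 9 10 11

Derivation:
I0 ld r3 <- r5: IF@1 ID@2 stall=0 (-) EX@3 MEM@4 WB@5
I1 sub r1 <- r1,r3: IF@2 ID@3 stall=2 (RAW on I0.r3 (WB@5)) EX@6 MEM@7 WB@8
I2 sub r5 <- r4,r2: IF@3 ID@6 stall=0 (-) EX@7 MEM@8 WB@9
I3 ld r1 <- r2: IF@6 ID@7 stall=0 (-) EX@8 MEM@9 WB@10
I4 ld r4 <- r2: IF@7 ID@8 stall=0 (-) EX@9 MEM@10 WB@11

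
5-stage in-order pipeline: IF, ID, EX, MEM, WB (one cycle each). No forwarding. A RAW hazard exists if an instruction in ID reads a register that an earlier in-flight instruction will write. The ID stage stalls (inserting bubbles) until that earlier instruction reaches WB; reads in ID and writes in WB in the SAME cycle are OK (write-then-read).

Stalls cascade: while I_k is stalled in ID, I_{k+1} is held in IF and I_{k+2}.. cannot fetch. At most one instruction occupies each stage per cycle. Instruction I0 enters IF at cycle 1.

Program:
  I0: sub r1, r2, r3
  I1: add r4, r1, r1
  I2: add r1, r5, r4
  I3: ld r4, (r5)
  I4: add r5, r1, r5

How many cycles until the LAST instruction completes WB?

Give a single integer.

Answer: 14

Derivation:
I0 sub r1 <- r2,r3: IF@1 ID@2 stall=0 (-) EX@3 MEM@4 WB@5
I1 add r4 <- r1,r1: IF@2 ID@3 stall=2 (RAW on I0.r1 (WB@5)) EX@6 MEM@7 WB@8
I2 add r1 <- r5,r4: IF@3 ID@6 stall=2 (RAW on I1.r4 (WB@8)) EX@9 MEM@10 WB@11
I3 ld r4 <- r5: IF@6 ID@9 stall=0 (-) EX@10 MEM@11 WB@12
I4 add r5 <- r1,r5: IF@9 ID@10 stall=1 (RAW on I2.r1 (WB@11)) EX@12 MEM@13 WB@14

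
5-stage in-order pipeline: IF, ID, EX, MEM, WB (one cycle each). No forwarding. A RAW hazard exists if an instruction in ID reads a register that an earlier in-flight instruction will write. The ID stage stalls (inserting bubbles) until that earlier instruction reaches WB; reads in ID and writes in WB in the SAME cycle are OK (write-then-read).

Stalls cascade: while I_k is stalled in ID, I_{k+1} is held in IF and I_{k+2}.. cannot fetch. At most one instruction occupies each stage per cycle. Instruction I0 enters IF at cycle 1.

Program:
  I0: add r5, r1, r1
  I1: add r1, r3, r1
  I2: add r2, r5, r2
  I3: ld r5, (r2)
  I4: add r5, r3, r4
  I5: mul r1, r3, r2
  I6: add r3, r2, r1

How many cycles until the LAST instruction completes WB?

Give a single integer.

Answer: 16

Derivation:
I0 add r5 <- r1,r1: IF@1 ID@2 stall=0 (-) EX@3 MEM@4 WB@5
I1 add r1 <- r3,r1: IF@2 ID@3 stall=0 (-) EX@4 MEM@5 WB@6
I2 add r2 <- r5,r2: IF@3 ID@4 stall=1 (RAW on I0.r5 (WB@5)) EX@6 MEM@7 WB@8
I3 ld r5 <- r2: IF@4 ID@6 stall=2 (RAW on I2.r2 (WB@8)) EX@9 MEM@10 WB@11
I4 add r5 <- r3,r4: IF@6 ID@9 stall=0 (-) EX@10 MEM@11 WB@12
I5 mul r1 <- r3,r2: IF@9 ID@10 stall=0 (-) EX@11 MEM@12 WB@13
I6 add r3 <- r2,r1: IF@10 ID@11 stall=2 (RAW on I5.r1 (WB@13)) EX@14 MEM@15 WB@16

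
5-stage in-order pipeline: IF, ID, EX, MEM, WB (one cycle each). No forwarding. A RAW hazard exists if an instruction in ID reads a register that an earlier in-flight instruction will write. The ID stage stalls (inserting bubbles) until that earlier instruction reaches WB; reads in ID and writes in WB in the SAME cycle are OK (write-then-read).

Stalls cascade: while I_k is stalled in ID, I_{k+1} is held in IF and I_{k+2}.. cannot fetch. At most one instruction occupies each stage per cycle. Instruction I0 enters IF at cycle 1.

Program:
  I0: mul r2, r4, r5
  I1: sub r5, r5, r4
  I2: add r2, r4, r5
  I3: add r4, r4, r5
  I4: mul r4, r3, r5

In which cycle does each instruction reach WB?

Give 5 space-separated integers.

I0 mul r2 <- r4,r5: IF@1 ID@2 stall=0 (-) EX@3 MEM@4 WB@5
I1 sub r5 <- r5,r4: IF@2 ID@3 stall=0 (-) EX@4 MEM@5 WB@6
I2 add r2 <- r4,r5: IF@3 ID@4 stall=2 (RAW on I1.r5 (WB@6)) EX@7 MEM@8 WB@9
I3 add r4 <- r4,r5: IF@4 ID@7 stall=0 (-) EX@8 MEM@9 WB@10
I4 mul r4 <- r3,r5: IF@7 ID@8 stall=0 (-) EX@9 MEM@10 WB@11

Answer: 5 6 9 10 11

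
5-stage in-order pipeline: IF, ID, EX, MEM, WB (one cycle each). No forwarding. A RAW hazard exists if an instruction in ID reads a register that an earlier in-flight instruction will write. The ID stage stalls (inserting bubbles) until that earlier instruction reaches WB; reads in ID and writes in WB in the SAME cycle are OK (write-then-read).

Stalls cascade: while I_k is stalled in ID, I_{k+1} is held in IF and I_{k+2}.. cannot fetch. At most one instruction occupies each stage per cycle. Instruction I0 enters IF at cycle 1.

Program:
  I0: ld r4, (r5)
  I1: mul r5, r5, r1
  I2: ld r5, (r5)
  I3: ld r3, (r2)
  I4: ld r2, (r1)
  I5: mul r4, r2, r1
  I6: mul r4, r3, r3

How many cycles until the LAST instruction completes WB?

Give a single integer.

Answer: 15

Derivation:
I0 ld r4 <- r5: IF@1 ID@2 stall=0 (-) EX@3 MEM@4 WB@5
I1 mul r5 <- r5,r1: IF@2 ID@3 stall=0 (-) EX@4 MEM@5 WB@6
I2 ld r5 <- r5: IF@3 ID@4 stall=2 (RAW on I1.r5 (WB@6)) EX@7 MEM@8 WB@9
I3 ld r3 <- r2: IF@4 ID@7 stall=0 (-) EX@8 MEM@9 WB@10
I4 ld r2 <- r1: IF@7 ID@8 stall=0 (-) EX@9 MEM@10 WB@11
I5 mul r4 <- r2,r1: IF@8 ID@9 stall=2 (RAW on I4.r2 (WB@11)) EX@12 MEM@13 WB@14
I6 mul r4 <- r3,r3: IF@9 ID@12 stall=0 (-) EX@13 MEM@14 WB@15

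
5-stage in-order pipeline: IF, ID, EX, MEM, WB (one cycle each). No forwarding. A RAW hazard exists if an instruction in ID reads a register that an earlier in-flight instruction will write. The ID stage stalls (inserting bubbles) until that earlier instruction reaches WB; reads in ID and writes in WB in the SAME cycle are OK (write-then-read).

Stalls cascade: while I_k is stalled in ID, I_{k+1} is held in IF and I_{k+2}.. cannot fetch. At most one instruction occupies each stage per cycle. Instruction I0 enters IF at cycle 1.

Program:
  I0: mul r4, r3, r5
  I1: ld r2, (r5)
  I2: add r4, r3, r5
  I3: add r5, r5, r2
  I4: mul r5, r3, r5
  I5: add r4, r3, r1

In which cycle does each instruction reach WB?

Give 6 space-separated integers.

Answer: 5 6 7 9 12 13

Derivation:
I0 mul r4 <- r3,r5: IF@1 ID@2 stall=0 (-) EX@3 MEM@4 WB@5
I1 ld r2 <- r5: IF@2 ID@3 stall=0 (-) EX@4 MEM@5 WB@6
I2 add r4 <- r3,r5: IF@3 ID@4 stall=0 (-) EX@5 MEM@6 WB@7
I3 add r5 <- r5,r2: IF@4 ID@5 stall=1 (RAW on I1.r2 (WB@6)) EX@7 MEM@8 WB@9
I4 mul r5 <- r3,r5: IF@5 ID@7 stall=2 (RAW on I3.r5 (WB@9)) EX@10 MEM@11 WB@12
I5 add r4 <- r3,r1: IF@7 ID@10 stall=0 (-) EX@11 MEM@12 WB@13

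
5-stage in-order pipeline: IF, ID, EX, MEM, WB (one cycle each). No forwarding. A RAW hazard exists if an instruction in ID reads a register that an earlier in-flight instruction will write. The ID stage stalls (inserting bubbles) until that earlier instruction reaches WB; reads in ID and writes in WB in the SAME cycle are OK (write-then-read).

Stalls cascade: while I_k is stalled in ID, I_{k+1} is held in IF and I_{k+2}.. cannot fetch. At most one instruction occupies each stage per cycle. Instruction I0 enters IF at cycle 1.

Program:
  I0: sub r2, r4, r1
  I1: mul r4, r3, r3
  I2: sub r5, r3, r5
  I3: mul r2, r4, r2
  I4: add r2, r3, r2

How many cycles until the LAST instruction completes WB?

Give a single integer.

I0 sub r2 <- r4,r1: IF@1 ID@2 stall=0 (-) EX@3 MEM@4 WB@5
I1 mul r4 <- r3,r3: IF@2 ID@3 stall=0 (-) EX@4 MEM@5 WB@6
I2 sub r5 <- r3,r5: IF@3 ID@4 stall=0 (-) EX@5 MEM@6 WB@7
I3 mul r2 <- r4,r2: IF@4 ID@5 stall=1 (RAW on I1.r4 (WB@6)) EX@7 MEM@8 WB@9
I4 add r2 <- r3,r2: IF@5 ID@7 stall=2 (RAW on I3.r2 (WB@9)) EX@10 MEM@11 WB@12

Answer: 12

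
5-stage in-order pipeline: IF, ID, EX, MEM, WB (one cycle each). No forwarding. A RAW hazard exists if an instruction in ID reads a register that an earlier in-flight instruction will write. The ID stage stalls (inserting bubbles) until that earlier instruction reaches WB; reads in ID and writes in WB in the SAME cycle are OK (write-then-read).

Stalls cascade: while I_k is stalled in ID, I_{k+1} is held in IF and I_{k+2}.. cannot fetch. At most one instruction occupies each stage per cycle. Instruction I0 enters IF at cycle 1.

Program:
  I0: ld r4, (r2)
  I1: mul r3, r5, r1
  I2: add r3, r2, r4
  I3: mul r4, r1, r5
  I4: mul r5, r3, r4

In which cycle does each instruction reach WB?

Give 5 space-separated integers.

Answer: 5 6 8 9 12

Derivation:
I0 ld r4 <- r2: IF@1 ID@2 stall=0 (-) EX@3 MEM@4 WB@5
I1 mul r3 <- r5,r1: IF@2 ID@3 stall=0 (-) EX@4 MEM@5 WB@6
I2 add r3 <- r2,r4: IF@3 ID@4 stall=1 (RAW on I0.r4 (WB@5)) EX@6 MEM@7 WB@8
I3 mul r4 <- r1,r5: IF@4 ID@6 stall=0 (-) EX@7 MEM@8 WB@9
I4 mul r5 <- r3,r4: IF@6 ID@7 stall=2 (RAW on I3.r4 (WB@9)) EX@10 MEM@11 WB@12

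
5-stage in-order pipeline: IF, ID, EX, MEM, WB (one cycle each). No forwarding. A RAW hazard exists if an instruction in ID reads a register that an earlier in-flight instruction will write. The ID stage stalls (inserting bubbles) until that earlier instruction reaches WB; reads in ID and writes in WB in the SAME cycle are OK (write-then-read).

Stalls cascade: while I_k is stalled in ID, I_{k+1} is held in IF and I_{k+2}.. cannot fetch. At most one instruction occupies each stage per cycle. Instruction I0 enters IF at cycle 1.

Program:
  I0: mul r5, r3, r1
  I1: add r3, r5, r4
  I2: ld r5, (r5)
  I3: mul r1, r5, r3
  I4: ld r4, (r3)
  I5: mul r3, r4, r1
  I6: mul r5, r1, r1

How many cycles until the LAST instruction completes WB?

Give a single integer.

Answer: 17

Derivation:
I0 mul r5 <- r3,r1: IF@1 ID@2 stall=0 (-) EX@3 MEM@4 WB@5
I1 add r3 <- r5,r4: IF@2 ID@3 stall=2 (RAW on I0.r5 (WB@5)) EX@6 MEM@7 WB@8
I2 ld r5 <- r5: IF@3 ID@6 stall=0 (-) EX@7 MEM@8 WB@9
I3 mul r1 <- r5,r3: IF@6 ID@7 stall=2 (RAW on I2.r5 (WB@9)) EX@10 MEM@11 WB@12
I4 ld r4 <- r3: IF@7 ID@10 stall=0 (-) EX@11 MEM@12 WB@13
I5 mul r3 <- r4,r1: IF@10 ID@11 stall=2 (RAW on I4.r4 (WB@13)) EX@14 MEM@15 WB@16
I6 mul r5 <- r1,r1: IF@11 ID@14 stall=0 (-) EX@15 MEM@16 WB@17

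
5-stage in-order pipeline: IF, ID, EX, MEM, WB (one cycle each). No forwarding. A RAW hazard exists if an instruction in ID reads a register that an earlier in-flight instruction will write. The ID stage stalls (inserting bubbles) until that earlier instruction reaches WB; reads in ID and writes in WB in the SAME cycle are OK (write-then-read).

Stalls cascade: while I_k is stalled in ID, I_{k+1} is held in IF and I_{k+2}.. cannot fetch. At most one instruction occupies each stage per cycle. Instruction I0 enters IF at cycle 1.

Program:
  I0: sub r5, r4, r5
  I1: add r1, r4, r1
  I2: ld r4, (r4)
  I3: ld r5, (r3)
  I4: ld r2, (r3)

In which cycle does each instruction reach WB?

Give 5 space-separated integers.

I0 sub r5 <- r4,r5: IF@1 ID@2 stall=0 (-) EX@3 MEM@4 WB@5
I1 add r1 <- r4,r1: IF@2 ID@3 stall=0 (-) EX@4 MEM@5 WB@6
I2 ld r4 <- r4: IF@3 ID@4 stall=0 (-) EX@5 MEM@6 WB@7
I3 ld r5 <- r3: IF@4 ID@5 stall=0 (-) EX@6 MEM@7 WB@8
I4 ld r2 <- r3: IF@5 ID@6 stall=0 (-) EX@7 MEM@8 WB@9

Answer: 5 6 7 8 9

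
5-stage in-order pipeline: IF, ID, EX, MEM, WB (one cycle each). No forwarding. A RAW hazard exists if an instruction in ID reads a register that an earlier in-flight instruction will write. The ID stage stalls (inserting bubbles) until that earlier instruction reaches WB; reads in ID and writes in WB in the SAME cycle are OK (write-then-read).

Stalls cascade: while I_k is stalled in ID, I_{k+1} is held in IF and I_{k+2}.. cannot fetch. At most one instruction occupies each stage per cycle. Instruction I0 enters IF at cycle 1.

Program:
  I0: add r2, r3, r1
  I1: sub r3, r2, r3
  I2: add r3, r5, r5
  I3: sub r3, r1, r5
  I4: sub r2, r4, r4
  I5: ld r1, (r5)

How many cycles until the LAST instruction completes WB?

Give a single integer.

Answer: 12

Derivation:
I0 add r2 <- r3,r1: IF@1 ID@2 stall=0 (-) EX@3 MEM@4 WB@5
I1 sub r3 <- r2,r3: IF@2 ID@3 stall=2 (RAW on I0.r2 (WB@5)) EX@6 MEM@7 WB@8
I2 add r3 <- r5,r5: IF@3 ID@6 stall=0 (-) EX@7 MEM@8 WB@9
I3 sub r3 <- r1,r5: IF@6 ID@7 stall=0 (-) EX@8 MEM@9 WB@10
I4 sub r2 <- r4,r4: IF@7 ID@8 stall=0 (-) EX@9 MEM@10 WB@11
I5 ld r1 <- r5: IF@8 ID@9 stall=0 (-) EX@10 MEM@11 WB@12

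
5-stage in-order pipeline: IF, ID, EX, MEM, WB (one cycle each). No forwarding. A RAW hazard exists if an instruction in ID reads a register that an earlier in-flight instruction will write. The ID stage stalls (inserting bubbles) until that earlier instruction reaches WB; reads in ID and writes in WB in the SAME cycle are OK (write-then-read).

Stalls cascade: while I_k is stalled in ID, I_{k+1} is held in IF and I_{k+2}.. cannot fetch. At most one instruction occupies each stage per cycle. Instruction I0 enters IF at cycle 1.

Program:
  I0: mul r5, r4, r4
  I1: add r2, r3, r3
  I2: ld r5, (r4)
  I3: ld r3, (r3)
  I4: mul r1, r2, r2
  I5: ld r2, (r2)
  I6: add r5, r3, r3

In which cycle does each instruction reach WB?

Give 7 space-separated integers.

I0 mul r5 <- r4,r4: IF@1 ID@2 stall=0 (-) EX@3 MEM@4 WB@5
I1 add r2 <- r3,r3: IF@2 ID@3 stall=0 (-) EX@4 MEM@5 WB@6
I2 ld r5 <- r4: IF@3 ID@4 stall=0 (-) EX@5 MEM@6 WB@7
I3 ld r3 <- r3: IF@4 ID@5 stall=0 (-) EX@6 MEM@7 WB@8
I4 mul r1 <- r2,r2: IF@5 ID@6 stall=0 (-) EX@7 MEM@8 WB@9
I5 ld r2 <- r2: IF@6 ID@7 stall=0 (-) EX@8 MEM@9 WB@10
I6 add r5 <- r3,r3: IF@7 ID@8 stall=0 (-) EX@9 MEM@10 WB@11

Answer: 5 6 7 8 9 10 11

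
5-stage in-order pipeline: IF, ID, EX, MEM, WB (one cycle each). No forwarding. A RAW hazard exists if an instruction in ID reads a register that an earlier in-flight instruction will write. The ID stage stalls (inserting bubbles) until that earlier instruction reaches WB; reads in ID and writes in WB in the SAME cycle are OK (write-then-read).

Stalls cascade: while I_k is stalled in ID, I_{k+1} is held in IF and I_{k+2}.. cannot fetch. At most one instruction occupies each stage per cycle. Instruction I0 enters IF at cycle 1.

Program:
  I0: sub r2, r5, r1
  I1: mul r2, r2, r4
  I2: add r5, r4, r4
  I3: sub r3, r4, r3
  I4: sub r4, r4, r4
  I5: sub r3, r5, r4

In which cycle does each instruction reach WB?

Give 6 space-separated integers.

I0 sub r2 <- r5,r1: IF@1 ID@2 stall=0 (-) EX@3 MEM@4 WB@5
I1 mul r2 <- r2,r4: IF@2 ID@3 stall=2 (RAW on I0.r2 (WB@5)) EX@6 MEM@7 WB@8
I2 add r5 <- r4,r4: IF@3 ID@6 stall=0 (-) EX@7 MEM@8 WB@9
I3 sub r3 <- r4,r3: IF@6 ID@7 stall=0 (-) EX@8 MEM@9 WB@10
I4 sub r4 <- r4,r4: IF@7 ID@8 stall=0 (-) EX@9 MEM@10 WB@11
I5 sub r3 <- r5,r4: IF@8 ID@9 stall=2 (RAW on I4.r4 (WB@11)) EX@12 MEM@13 WB@14

Answer: 5 8 9 10 11 14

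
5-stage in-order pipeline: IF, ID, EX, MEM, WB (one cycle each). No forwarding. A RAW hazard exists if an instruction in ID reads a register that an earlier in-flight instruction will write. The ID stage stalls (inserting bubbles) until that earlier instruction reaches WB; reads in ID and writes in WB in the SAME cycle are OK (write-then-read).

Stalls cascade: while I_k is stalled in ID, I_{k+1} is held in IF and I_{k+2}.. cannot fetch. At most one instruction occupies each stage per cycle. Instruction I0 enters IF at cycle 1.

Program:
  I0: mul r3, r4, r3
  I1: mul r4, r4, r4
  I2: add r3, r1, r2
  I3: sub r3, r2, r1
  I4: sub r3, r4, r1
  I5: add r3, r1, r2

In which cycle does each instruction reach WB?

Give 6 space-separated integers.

Answer: 5 6 7 8 9 10

Derivation:
I0 mul r3 <- r4,r3: IF@1 ID@2 stall=0 (-) EX@3 MEM@4 WB@5
I1 mul r4 <- r4,r4: IF@2 ID@3 stall=0 (-) EX@4 MEM@5 WB@6
I2 add r3 <- r1,r2: IF@3 ID@4 stall=0 (-) EX@5 MEM@6 WB@7
I3 sub r3 <- r2,r1: IF@4 ID@5 stall=0 (-) EX@6 MEM@7 WB@8
I4 sub r3 <- r4,r1: IF@5 ID@6 stall=0 (-) EX@7 MEM@8 WB@9
I5 add r3 <- r1,r2: IF@6 ID@7 stall=0 (-) EX@8 MEM@9 WB@10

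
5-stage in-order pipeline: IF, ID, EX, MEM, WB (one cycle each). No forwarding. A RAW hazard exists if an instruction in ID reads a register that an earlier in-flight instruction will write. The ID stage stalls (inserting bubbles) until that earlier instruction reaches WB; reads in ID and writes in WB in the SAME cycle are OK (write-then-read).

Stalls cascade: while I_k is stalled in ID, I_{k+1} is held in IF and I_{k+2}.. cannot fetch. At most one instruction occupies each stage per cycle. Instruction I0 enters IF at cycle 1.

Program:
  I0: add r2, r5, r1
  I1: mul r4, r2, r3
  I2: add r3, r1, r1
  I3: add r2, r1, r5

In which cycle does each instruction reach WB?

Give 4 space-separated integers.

Answer: 5 8 9 10

Derivation:
I0 add r2 <- r5,r1: IF@1 ID@2 stall=0 (-) EX@3 MEM@4 WB@5
I1 mul r4 <- r2,r3: IF@2 ID@3 stall=2 (RAW on I0.r2 (WB@5)) EX@6 MEM@7 WB@8
I2 add r3 <- r1,r1: IF@3 ID@6 stall=0 (-) EX@7 MEM@8 WB@9
I3 add r2 <- r1,r5: IF@6 ID@7 stall=0 (-) EX@8 MEM@9 WB@10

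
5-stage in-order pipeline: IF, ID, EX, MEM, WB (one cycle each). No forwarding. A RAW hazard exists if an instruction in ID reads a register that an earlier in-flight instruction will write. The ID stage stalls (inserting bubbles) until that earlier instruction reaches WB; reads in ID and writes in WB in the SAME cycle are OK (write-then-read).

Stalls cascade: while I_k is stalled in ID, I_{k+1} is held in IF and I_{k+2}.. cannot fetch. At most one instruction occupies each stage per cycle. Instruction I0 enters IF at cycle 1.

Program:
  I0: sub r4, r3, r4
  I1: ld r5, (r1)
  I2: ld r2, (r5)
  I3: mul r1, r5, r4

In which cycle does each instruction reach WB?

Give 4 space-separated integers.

I0 sub r4 <- r3,r4: IF@1 ID@2 stall=0 (-) EX@3 MEM@4 WB@5
I1 ld r5 <- r1: IF@2 ID@3 stall=0 (-) EX@4 MEM@5 WB@6
I2 ld r2 <- r5: IF@3 ID@4 stall=2 (RAW on I1.r5 (WB@6)) EX@7 MEM@8 WB@9
I3 mul r1 <- r5,r4: IF@4 ID@7 stall=0 (-) EX@8 MEM@9 WB@10

Answer: 5 6 9 10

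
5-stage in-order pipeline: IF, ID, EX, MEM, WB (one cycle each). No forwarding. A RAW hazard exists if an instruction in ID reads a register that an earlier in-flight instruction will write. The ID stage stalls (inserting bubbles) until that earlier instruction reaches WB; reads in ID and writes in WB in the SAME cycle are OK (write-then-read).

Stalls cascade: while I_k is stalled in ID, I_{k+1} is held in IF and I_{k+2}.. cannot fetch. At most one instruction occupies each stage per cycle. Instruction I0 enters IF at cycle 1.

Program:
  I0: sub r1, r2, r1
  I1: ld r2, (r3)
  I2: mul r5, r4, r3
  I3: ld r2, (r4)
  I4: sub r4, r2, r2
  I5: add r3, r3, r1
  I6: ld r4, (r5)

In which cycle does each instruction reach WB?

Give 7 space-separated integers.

Answer: 5 6 7 8 11 12 13

Derivation:
I0 sub r1 <- r2,r1: IF@1 ID@2 stall=0 (-) EX@3 MEM@4 WB@5
I1 ld r2 <- r3: IF@2 ID@3 stall=0 (-) EX@4 MEM@5 WB@6
I2 mul r5 <- r4,r3: IF@3 ID@4 stall=0 (-) EX@5 MEM@6 WB@7
I3 ld r2 <- r4: IF@4 ID@5 stall=0 (-) EX@6 MEM@7 WB@8
I4 sub r4 <- r2,r2: IF@5 ID@6 stall=2 (RAW on I3.r2 (WB@8)) EX@9 MEM@10 WB@11
I5 add r3 <- r3,r1: IF@6 ID@9 stall=0 (-) EX@10 MEM@11 WB@12
I6 ld r4 <- r5: IF@9 ID@10 stall=0 (-) EX@11 MEM@12 WB@13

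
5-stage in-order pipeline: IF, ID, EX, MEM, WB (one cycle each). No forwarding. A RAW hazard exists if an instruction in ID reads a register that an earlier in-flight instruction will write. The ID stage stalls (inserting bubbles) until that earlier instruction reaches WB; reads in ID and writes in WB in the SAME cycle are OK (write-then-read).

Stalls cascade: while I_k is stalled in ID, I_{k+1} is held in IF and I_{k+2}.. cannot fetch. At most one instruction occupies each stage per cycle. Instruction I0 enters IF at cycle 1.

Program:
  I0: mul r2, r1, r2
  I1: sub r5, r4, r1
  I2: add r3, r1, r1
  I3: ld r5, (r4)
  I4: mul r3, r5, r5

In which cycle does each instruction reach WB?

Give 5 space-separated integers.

I0 mul r2 <- r1,r2: IF@1 ID@2 stall=0 (-) EX@3 MEM@4 WB@5
I1 sub r5 <- r4,r1: IF@2 ID@3 stall=0 (-) EX@4 MEM@5 WB@6
I2 add r3 <- r1,r1: IF@3 ID@4 stall=0 (-) EX@5 MEM@6 WB@7
I3 ld r5 <- r4: IF@4 ID@5 stall=0 (-) EX@6 MEM@7 WB@8
I4 mul r3 <- r5,r5: IF@5 ID@6 stall=2 (RAW on I3.r5 (WB@8)) EX@9 MEM@10 WB@11

Answer: 5 6 7 8 11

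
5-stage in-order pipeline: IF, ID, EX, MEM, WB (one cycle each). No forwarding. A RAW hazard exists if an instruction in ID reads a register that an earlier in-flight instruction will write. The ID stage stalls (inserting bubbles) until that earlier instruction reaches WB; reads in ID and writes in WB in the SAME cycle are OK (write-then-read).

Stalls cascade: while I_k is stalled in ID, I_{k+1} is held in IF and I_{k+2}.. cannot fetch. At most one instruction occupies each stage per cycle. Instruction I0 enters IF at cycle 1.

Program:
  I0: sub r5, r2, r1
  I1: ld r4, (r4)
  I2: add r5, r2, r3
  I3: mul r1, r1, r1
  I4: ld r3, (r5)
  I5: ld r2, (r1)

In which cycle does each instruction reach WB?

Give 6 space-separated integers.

Answer: 5 6 7 8 10 11

Derivation:
I0 sub r5 <- r2,r1: IF@1 ID@2 stall=0 (-) EX@3 MEM@4 WB@5
I1 ld r4 <- r4: IF@2 ID@3 stall=0 (-) EX@4 MEM@5 WB@6
I2 add r5 <- r2,r3: IF@3 ID@4 stall=0 (-) EX@5 MEM@6 WB@7
I3 mul r1 <- r1,r1: IF@4 ID@5 stall=0 (-) EX@6 MEM@7 WB@8
I4 ld r3 <- r5: IF@5 ID@6 stall=1 (RAW on I2.r5 (WB@7)) EX@8 MEM@9 WB@10
I5 ld r2 <- r1: IF@6 ID@8 stall=0 (-) EX@9 MEM@10 WB@11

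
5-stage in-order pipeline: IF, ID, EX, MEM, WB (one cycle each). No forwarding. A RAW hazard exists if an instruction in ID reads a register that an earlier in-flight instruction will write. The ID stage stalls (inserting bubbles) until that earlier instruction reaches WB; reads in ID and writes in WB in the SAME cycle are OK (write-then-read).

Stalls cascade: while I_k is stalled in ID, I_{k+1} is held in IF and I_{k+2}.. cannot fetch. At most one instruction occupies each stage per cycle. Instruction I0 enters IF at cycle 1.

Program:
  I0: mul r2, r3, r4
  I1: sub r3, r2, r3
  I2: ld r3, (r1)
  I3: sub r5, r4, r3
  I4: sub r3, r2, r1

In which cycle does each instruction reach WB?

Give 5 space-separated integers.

Answer: 5 8 9 12 13

Derivation:
I0 mul r2 <- r3,r4: IF@1 ID@2 stall=0 (-) EX@3 MEM@4 WB@5
I1 sub r3 <- r2,r3: IF@2 ID@3 stall=2 (RAW on I0.r2 (WB@5)) EX@6 MEM@7 WB@8
I2 ld r3 <- r1: IF@3 ID@6 stall=0 (-) EX@7 MEM@8 WB@9
I3 sub r5 <- r4,r3: IF@6 ID@7 stall=2 (RAW on I2.r3 (WB@9)) EX@10 MEM@11 WB@12
I4 sub r3 <- r2,r1: IF@7 ID@10 stall=0 (-) EX@11 MEM@12 WB@13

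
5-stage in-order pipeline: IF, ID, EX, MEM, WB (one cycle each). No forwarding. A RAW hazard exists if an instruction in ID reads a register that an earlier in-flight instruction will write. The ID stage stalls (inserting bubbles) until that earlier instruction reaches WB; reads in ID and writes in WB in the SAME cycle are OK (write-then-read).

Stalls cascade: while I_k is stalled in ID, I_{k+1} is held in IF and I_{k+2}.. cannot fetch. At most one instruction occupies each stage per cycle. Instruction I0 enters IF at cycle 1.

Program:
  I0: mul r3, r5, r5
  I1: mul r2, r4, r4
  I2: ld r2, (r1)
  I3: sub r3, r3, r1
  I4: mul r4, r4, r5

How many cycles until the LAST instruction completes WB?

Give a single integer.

Answer: 9

Derivation:
I0 mul r3 <- r5,r5: IF@1 ID@2 stall=0 (-) EX@3 MEM@4 WB@5
I1 mul r2 <- r4,r4: IF@2 ID@3 stall=0 (-) EX@4 MEM@5 WB@6
I2 ld r2 <- r1: IF@3 ID@4 stall=0 (-) EX@5 MEM@6 WB@7
I3 sub r3 <- r3,r1: IF@4 ID@5 stall=0 (-) EX@6 MEM@7 WB@8
I4 mul r4 <- r4,r5: IF@5 ID@6 stall=0 (-) EX@7 MEM@8 WB@9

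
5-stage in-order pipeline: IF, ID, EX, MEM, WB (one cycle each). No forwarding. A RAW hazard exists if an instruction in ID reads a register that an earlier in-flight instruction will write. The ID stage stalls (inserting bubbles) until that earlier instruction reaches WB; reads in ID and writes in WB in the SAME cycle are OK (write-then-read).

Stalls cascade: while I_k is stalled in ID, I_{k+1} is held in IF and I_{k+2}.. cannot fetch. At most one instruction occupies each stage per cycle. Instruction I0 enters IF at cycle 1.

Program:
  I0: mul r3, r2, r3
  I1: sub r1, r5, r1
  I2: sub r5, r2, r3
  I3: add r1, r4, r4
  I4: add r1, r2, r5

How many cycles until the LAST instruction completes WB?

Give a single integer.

I0 mul r3 <- r2,r3: IF@1 ID@2 stall=0 (-) EX@3 MEM@4 WB@5
I1 sub r1 <- r5,r1: IF@2 ID@3 stall=0 (-) EX@4 MEM@5 WB@6
I2 sub r5 <- r2,r3: IF@3 ID@4 stall=1 (RAW on I0.r3 (WB@5)) EX@6 MEM@7 WB@8
I3 add r1 <- r4,r4: IF@4 ID@6 stall=0 (-) EX@7 MEM@8 WB@9
I4 add r1 <- r2,r5: IF@6 ID@7 stall=1 (RAW on I2.r5 (WB@8)) EX@9 MEM@10 WB@11

Answer: 11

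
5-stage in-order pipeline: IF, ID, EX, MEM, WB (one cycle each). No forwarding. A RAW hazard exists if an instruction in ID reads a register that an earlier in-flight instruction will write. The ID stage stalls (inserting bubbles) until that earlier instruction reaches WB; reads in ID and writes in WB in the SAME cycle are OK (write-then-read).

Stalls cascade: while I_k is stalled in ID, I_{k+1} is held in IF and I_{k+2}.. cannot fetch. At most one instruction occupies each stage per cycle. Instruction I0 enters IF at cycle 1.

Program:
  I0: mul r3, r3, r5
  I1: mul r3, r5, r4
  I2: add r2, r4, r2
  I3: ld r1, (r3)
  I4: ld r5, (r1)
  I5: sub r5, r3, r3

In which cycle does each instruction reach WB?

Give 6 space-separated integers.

Answer: 5 6 7 9 12 13

Derivation:
I0 mul r3 <- r3,r5: IF@1 ID@2 stall=0 (-) EX@3 MEM@4 WB@5
I1 mul r3 <- r5,r4: IF@2 ID@3 stall=0 (-) EX@4 MEM@5 WB@6
I2 add r2 <- r4,r2: IF@3 ID@4 stall=0 (-) EX@5 MEM@6 WB@7
I3 ld r1 <- r3: IF@4 ID@5 stall=1 (RAW on I1.r3 (WB@6)) EX@7 MEM@8 WB@9
I4 ld r5 <- r1: IF@5 ID@7 stall=2 (RAW on I3.r1 (WB@9)) EX@10 MEM@11 WB@12
I5 sub r5 <- r3,r3: IF@7 ID@10 stall=0 (-) EX@11 MEM@12 WB@13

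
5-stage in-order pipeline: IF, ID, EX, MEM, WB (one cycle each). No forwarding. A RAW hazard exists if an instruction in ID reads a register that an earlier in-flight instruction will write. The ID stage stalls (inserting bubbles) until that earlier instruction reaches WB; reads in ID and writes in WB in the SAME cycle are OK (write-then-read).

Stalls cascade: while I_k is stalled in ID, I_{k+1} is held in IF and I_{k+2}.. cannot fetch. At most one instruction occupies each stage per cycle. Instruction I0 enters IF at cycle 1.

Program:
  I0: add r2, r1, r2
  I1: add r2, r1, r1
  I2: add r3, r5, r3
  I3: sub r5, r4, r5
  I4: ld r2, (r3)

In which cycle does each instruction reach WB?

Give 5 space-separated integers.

Answer: 5 6 7 8 10

Derivation:
I0 add r2 <- r1,r2: IF@1 ID@2 stall=0 (-) EX@3 MEM@4 WB@5
I1 add r2 <- r1,r1: IF@2 ID@3 stall=0 (-) EX@4 MEM@5 WB@6
I2 add r3 <- r5,r3: IF@3 ID@4 stall=0 (-) EX@5 MEM@6 WB@7
I3 sub r5 <- r4,r5: IF@4 ID@5 stall=0 (-) EX@6 MEM@7 WB@8
I4 ld r2 <- r3: IF@5 ID@6 stall=1 (RAW on I2.r3 (WB@7)) EX@8 MEM@9 WB@10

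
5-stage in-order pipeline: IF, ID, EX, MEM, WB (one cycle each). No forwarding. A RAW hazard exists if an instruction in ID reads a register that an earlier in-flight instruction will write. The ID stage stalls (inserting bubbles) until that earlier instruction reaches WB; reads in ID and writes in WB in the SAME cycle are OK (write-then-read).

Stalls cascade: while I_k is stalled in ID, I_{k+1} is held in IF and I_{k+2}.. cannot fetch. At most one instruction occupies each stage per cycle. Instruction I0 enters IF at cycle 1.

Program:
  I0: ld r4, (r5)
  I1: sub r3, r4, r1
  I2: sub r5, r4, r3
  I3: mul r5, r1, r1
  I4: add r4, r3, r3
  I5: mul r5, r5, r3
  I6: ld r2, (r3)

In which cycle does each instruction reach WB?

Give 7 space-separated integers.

Answer: 5 8 11 12 13 15 16

Derivation:
I0 ld r4 <- r5: IF@1 ID@2 stall=0 (-) EX@3 MEM@4 WB@5
I1 sub r3 <- r4,r1: IF@2 ID@3 stall=2 (RAW on I0.r4 (WB@5)) EX@6 MEM@7 WB@8
I2 sub r5 <- r4,r3: IF@3 ID@6 stall=2 (RAW on I1.r3 (WB@8)) EX@9 MEM@10 WB@11
I3 mul r5 <- r1,r1: IF@6 ID@9 stall=0 (-) EX@10 MEM@11 WB@12
I4 add r4 <- r3,r3: IF@9 ID@10 stall=0 (-) EX@11 MEM@12 WB@13
I5 mul r5 <- r5,r3: IF@10 ID@11 stall=1 (RAW on I3.r5 (WB@12)) EX@13 MEM@14 WB@15
I6 ld r2 <- r3: IF@11 ID@13 stall=0 (-) EX@14 MEM@15 WB@16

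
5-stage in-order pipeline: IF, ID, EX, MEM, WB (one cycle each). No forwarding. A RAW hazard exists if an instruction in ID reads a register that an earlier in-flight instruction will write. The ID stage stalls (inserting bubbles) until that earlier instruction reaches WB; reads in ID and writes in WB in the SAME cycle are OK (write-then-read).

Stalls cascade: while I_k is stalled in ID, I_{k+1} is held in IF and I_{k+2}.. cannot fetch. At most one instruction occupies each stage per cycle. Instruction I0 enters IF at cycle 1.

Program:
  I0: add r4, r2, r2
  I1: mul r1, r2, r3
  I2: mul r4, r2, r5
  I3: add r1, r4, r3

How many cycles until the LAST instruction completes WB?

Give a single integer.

I0 add r4 <- r2,r2: IF@1 ID@2 stall=0 (-) EX@3 MEM@4 WB@5
I1 mul r1 <- r2,r3: IF@2 ID@3 stall=0 (-) EX@4 MEM@5 WB@6
I2 mul r4 <- r2,r5: IF@3 ID@4 stall=0 (-) EX@5 MEM@6 WB@7
I3 add r1 <- r4,r3: IF@4 ID@5 stall=2 (RAW on I2.r4 (WB@7)) EX@8 MEM@9 WB@10

Answer: 10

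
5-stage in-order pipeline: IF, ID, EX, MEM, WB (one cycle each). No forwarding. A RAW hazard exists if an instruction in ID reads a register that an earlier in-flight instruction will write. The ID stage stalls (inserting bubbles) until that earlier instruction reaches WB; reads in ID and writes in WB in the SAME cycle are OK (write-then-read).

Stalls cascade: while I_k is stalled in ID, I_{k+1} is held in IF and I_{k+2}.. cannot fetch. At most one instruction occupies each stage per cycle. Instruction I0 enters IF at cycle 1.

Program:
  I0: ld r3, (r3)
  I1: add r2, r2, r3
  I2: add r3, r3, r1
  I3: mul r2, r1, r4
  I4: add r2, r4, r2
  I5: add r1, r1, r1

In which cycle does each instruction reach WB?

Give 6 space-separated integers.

I0 ld r3 <- r3: IF@1 ID@2 stall=0 (-) EX@3 MEM@4 WB@5
I1 add r2 <- r2,r3: IF@2 ID@3 stall=2 (RAW on I0.r3 (WB@5)) EX@6 MEM@7 WB@8
I2 add r3 <- r3,r1: IF@3 ID@6 stall=0 (-) EX@7 MEM@8 WB@9
I3 mul r2 <- r1,r4: IF@6 ID@7 stall=0 (-) EX@8 MEM@9 WB@10
I4 add r2 <- r4,r2: IF@7 ID@8 stall=2 (RAW on I3.r2 (WB@10)) EX@11 MEM@12 WB@13
I5 add r1 <- r1,r1: IF@8 ID@11 stall=0 (-) EX@12 MEM@13 WB@14

Answer: 5 8 9 10 13 14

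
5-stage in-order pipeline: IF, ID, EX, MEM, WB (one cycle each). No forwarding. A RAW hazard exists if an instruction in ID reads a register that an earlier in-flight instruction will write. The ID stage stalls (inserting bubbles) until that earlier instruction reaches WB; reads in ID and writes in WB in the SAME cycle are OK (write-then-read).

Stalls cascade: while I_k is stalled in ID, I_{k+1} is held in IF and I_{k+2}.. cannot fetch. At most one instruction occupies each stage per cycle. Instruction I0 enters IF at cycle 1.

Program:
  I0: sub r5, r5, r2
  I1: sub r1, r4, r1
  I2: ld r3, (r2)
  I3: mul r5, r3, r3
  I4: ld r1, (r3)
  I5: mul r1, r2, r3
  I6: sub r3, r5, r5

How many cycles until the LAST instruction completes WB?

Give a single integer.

Answer: 13

Derivation:
I0 sub r5 <- r5,r2: IF@1 ID@2 stall=0 (-) EX@3 MEM@4 WB@5
I1 sub r1 <- r4,r1: IF@2 ID@3 stall=0 (-) EX@4 MEM@5 WB@6
I2 ld r3 <- r2: IF@3 ID@4 stall=0 (-) EX@5 MEM@6 WB@7
I3 mul r5 <- r3,r3: IF@4 ID@5 stall=2 (RAW on I2.r3 (WB@7)) EX@8 MEM@9 WB@10
I4 ld r1 <- r3: IF@5 ID@8 stall=0 (-) EX@9 MEM@10 WB@11
I5 mul r1 <- r2,r3: IF@8 ID@9 stall=0 (-) EX@10 MEM@11 WB@12
I6 sub r3 <- r5,r5: IF@9 ID@10 stall=0 (-) EX@11 MEM@12 WB@13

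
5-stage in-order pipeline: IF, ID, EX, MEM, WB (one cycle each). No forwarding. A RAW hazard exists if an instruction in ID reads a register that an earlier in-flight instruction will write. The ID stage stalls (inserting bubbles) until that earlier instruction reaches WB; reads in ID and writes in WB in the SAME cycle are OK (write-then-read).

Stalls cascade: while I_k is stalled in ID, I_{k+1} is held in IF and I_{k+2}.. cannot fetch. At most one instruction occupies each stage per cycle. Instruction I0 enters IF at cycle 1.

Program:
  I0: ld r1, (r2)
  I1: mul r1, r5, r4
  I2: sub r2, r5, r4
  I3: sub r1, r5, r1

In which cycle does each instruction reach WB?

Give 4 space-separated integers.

Answer: 5 6 7 9

Derivation:
I0 ld r1 <- r2: IF@1 ID@2 stall=0 (-) EX@3 MEM@4 WB@5
I1 mul r1 <- r5,r4: IF@2 ID@3 stall=0 (-) EX@4 MEM@5 WB@6
I2 sub r2 <- r5,r4: IF@3 ID@4 stall=0 (-) EX@5 MEM@6 WB@7
I3 sub r1 <- r5,r1: IF@4 ID@5 stall=1 (RAW on I1.r1 (WB@6)) EX@7 MEM@8 WB@9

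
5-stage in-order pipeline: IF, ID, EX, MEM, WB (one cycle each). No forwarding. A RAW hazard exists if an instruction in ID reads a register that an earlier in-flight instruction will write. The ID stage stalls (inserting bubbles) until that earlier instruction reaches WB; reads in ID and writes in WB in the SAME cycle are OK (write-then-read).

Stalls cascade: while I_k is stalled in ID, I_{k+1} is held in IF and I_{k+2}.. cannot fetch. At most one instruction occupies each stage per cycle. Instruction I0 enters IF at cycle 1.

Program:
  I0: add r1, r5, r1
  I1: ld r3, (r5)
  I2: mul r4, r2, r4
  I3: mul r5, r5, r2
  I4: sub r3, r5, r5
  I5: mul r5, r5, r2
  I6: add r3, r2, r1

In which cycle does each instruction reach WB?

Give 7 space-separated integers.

Answer: 5 6 7 8 11 12 13

Derivation:
I0 add r1 <- r5,r1: IF@1 ID@2 stall=0 (-) EX@3 MEM@4 WB@5
I1 ld r3 <- r5: IF@2 ID@3 stall=0 (-) EX@4 MEM@5 WB@6
I2 mul r4 <- r2,r4: IF@3 ID@4 stall=0 (-) EX@5 MEM@6 WB@7
I3 mul r5 <- r5,r2: IF@4 ID@5 stall=0 (-) EX@6 MEM@7 WB@8
I4 sub r3 <- r5,r5: IF@5 ID@6 stall=2 (RAW on I3.r5 (WB@8)) EX@9 MEM@10 WB@11
I5 mul r5 <- r5,r2: IF@6 ID@9 stall=0 (-) EX@10 MEM@11 WB@12
I6 add r3 <- r2,r1: IF@9 ID@10 stall=0 (-) EX@11 MEM@12 WB@13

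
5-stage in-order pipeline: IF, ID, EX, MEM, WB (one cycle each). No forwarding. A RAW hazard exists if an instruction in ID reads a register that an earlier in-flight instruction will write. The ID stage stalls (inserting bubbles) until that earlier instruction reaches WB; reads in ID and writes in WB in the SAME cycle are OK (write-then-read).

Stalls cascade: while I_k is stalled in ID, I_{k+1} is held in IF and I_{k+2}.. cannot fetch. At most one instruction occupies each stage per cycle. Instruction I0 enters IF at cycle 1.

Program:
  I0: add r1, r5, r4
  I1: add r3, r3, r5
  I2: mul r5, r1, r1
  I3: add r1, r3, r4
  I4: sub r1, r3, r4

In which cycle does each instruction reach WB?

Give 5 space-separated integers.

Answer: 5 6 8 9 10

Derivation:
I0 add r1 <- r5,r4: IF@1 ID@2 stall=0 (-) EX@3 MEM@4 WB@5
I1 add r3 <- r3,r5: IF@2 ID@3 stall=0 (-) EX@4 MEM@5 WB@6
I2 mul r5 <- r1,r1: IF@3 ID@4 stall=1 (RAW on I0.r1 (WB@5)) EX@6 MEM@7 WB@8
I3 add r1 <- r3,r4: IF@4 ID@6 stall=0 (-) EX@7 MEM@8 WB@9
I4 sub r1 <- r3,r4: IF@6 ID@7 stall=0 (-) EX@8 MEM@9 WB@10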